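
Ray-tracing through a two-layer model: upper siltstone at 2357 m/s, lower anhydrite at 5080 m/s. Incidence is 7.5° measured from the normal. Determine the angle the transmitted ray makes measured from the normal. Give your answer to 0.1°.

sin θ₁/V₁ = sin θ₂/V₂ ⇒ sin θ₂ = 5080·sin 7.5°/2357 = 5080·0.1305/2357 = 0.2813.
θ₂ = arcsin 0.2813 = 16.34° from the normal.

16.3°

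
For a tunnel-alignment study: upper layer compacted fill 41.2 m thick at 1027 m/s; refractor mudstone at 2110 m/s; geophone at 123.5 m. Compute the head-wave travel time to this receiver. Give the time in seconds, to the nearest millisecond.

0.129 s

t = x/V₂ + 2h·√(V₂²−V₁²)/(V₁V₂).
√(V₂²−V₁²) = √(2110²−1027²) = 1843.2 m/s; delay term = 2·41.2·1843.2/(1027·2110) = 0.07009 s.
t = 123.5/2110 + 0.07009 = 0.12862 s.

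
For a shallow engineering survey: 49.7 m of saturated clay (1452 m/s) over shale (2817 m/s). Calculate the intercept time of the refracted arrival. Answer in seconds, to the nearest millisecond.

tᵢ = 2h·√(V₂²−V₁²)/(V₁V₂).
√(V₂²−V₁²) = √(2817²−1452²) = 2414.0 m/s.
tᵢ = 2·49.7·2414.0/(1452·2817) = 0.05866 s.

0.059 s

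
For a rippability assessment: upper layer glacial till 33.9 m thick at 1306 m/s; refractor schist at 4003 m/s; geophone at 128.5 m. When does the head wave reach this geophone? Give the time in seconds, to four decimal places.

t = x/V₂ + 2h·√(V₂²−V₁²)/(V₁V₂).
√(V₂²−V₁²) = √(4003²−1306²) = 3784.0 m/s; delay term = 2·33.9·3784.0/(1306·4003) = 0.04907 s.
t = 128.5/4003 + 0.04907 = 0.08117 s.

0.0812 s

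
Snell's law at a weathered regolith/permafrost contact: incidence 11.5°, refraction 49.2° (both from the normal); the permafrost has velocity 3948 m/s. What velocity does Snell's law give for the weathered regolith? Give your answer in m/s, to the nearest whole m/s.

1040 m/s

Snell's law: sin 11.5°/V₁ = sin 49.2°/V₂.
V₁ = V₂·sin 11.5°/sin 49.2° = 3948 × 0.2634 = 1039.78 m/s.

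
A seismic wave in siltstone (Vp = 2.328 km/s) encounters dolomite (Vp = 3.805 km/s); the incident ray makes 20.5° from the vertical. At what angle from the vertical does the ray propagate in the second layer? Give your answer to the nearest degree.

sin θ₁/V₁ = sin θ₂/V₂ ⇒ sin θ₂ = 3.805·sin 20.5°/2.328 = 3.805·0.3502/2.328 = 0.5724.
θ₂ = arcsin 0.5724 = 34.92° from the normal.

35°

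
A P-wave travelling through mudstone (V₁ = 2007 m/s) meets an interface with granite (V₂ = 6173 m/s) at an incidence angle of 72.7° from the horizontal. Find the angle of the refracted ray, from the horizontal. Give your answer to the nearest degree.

Angle from the normal: 90° − 72.7° = 17.3°.
sin θ₁/V₁ = sin θ₂/V₂ ⇒ sin θ₂ = 6173·sin 17.3°/2007 = 6173·0.2974/2007 = 0.9146.
θ₂ = sin⁻¹(0.9146) = 66.16° (from vertical).
From the interface: 90° − 66.16° = 23.84°.

24°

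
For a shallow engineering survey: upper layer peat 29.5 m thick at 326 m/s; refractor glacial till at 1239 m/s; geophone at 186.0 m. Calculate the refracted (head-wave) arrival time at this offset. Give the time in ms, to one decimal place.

θ_c = arcsin(V₁/V₂) = arcsin(326/1239) = 15.26°, cos θ_c = 0.9648.
Intercept time tᵢ = 2h cos θ_c / V₁ = 2·29.5·0.9648/326 = 0.17460 s.
t = x/V₂ + tᵢ = 186.0/1239 + 0.17460 = 0.32473 s.

324.7 ms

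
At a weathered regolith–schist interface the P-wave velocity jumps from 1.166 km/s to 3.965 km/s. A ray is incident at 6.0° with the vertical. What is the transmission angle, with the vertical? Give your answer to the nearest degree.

Snell's law: sin θ₂ = (V₂/V₁)·sin θ₁ = (3.965/1.166)·sin 6.0° = 0.3555.
θ₂ = arcsin 0.3555 = 20.82° from the normal.

21°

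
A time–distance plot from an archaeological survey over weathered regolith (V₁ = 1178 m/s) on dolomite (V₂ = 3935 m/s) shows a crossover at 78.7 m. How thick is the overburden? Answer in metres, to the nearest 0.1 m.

h = (x_cross/2)·√((V₂−V₁)/(V₂+V₁)).
(V₂−V₁)/(V₂+V₁) = (3935−1178)/(3935+1178) = 0.5392; √ = 0.7343.
h = (78.7/2)·0.7343 = 28.90 m.

28.9 m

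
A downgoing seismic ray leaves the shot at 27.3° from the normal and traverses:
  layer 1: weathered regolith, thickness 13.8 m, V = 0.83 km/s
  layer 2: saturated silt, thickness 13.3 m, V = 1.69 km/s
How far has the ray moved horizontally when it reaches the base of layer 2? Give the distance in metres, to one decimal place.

41.9 m

Ray parameter p = sin 27.3° / 0.83 km/s = 5.5259e-01 s/km.
Layer 1: θ = 27.30°; offset = 13.8·tan 27.30° = 7.123 m.
Layer 2: sin θ = p·1.69 = 0.9339 → θ = 69.05°; offset = 13.3·tan 69.05° = 34.734 m.
Total horizontal offset = 41.856 m.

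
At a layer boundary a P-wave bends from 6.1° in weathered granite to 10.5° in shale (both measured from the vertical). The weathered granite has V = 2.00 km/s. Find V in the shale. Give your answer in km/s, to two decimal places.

3.43 km/s

sin 6.1° = 0.1063; sin 10.5° = 0.1822.
V₂ = V₁·(sin θ₂/sin θ₁) = 2.00·(0.1822/0.1063) = 3.43 km/s.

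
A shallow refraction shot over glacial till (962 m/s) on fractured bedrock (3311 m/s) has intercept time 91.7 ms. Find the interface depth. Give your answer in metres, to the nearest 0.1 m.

h = tᵢ·V₁·V₂ / (2·√(V₂²−V₁²)).
√(V₂²−V₁²) = √(3311² − 962²) = 3168.2 m/s.
h = 0.0917 s × 962 × 3311 / (2 × 3168.2) = 46.10 m.

46.1 m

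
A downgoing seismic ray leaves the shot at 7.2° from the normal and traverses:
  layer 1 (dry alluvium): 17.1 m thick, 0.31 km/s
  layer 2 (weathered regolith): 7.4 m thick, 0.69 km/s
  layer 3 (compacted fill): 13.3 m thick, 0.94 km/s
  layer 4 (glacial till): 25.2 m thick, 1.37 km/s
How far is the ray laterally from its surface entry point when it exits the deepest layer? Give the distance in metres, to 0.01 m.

Apply Snell's law at each interface; in layer i the horizontal offset is hᵢ·tan θᵢ.
Layer 1: θ = 7.20°; offset = 17.1·tan 7.20° = 2.1602 m.
Layer 2: sin θ = 0.69·sin 7.2°/0.31 = 0.2790, θ = 16.20°; offset = 7.4·tan 16.20° = 2.1497 m.
Layer 3: sin θ = 0.94·sin 7.2°/0.31 = 0.3800, θ = 22.34°; offset = 13.3·tan 22.34° = 5.4646 m.
Layer 4: sin θ = 1.37·sin 7.2°/0.31 = 0.5539, θ = 33.63°; offset = 25.2·tan 33.63° = 16.7647 m.
Summing the layer offsets gives 26.5392 m.

26.54 m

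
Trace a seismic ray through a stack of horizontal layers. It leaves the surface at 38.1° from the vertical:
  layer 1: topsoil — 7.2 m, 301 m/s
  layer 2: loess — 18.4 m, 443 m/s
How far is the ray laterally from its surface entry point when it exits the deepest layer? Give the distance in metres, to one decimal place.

Apply Snell's law at each interface; in layer i the horizontal offset is hᵢ·tan θᵢ.
Layer 1: θ = 38.10°; offset = 7.2·tan 38.10° = 5.646 m.
Layer 2: sin θ = 443·sin 38.1°/301 = 0.9081, θ = 65.25°; offset = 18.4·tan 65.25° = 39.909 m.
Total horizontal offset = 45.555 m.

45.6 m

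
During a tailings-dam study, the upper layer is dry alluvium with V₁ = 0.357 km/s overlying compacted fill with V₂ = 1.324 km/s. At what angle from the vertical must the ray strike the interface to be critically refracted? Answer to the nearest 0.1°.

Critical incidence: sin θ_c = V₁/V₂ = 0.357/1.324 = 0.2696.
θ_c = arcsin 0.2696 = 15.64°.

15.6°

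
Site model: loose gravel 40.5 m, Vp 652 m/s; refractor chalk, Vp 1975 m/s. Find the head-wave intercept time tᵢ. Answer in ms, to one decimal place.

tᵢ = 2h·√(V₂²−V₁²)/(V₁V₂).
√(V₂²−V₁²) = √(1975²−652²) = 1864.3 m/s.
tᵢ = 2·40.5·1864.3/(652·1975) = 0.11727 s.

117.3 ms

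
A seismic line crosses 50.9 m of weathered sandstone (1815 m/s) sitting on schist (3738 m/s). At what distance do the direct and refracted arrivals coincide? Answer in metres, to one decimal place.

x_cross = 2h·√((V₂+V₁)/(V₂−V₁)).
(V₂+V₁)/(V₂−V₁) = (3738+1815)/(3738−1815) = 2.8877; √ = 1.6993.
x_cross = 2·50.9·1.6993 = 172.99 m.

173.0 m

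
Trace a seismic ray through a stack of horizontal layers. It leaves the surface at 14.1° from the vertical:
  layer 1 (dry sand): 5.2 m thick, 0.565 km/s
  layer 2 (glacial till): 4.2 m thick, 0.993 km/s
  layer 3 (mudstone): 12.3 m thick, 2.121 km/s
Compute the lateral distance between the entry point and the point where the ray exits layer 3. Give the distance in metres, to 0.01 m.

31.10 m

Apply Snell's law at each interface; in layer i the horizontal offset is hᵢ·tan θᵢ.
Layer 1: θ = 14.10°; offset = 5.2·tan 14.10° = 1.3061 m.
Layer 2: sin θ = 0.993·sin 14.1°/0.565 = 0.4282, θ = 25.35°; offset = 4.2·tan 25.35° = 1.9899 m.
Layer 3: sin θ = 2.121·sin 14.1°/0.565 = 0.9145, θ = 66.14°; offset = 12.3·tan 66.14° = 27.8070 m.
Σ offsets = 31.1031 m.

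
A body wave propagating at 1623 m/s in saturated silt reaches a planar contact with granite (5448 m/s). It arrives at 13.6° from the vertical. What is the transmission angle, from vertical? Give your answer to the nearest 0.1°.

Snell's law: sin θ₂ = (V₂/V₁)·sin θ₁ = (5448/1623)·sin 13.6° = 0.7893.
θ₂ = arcsin 0.7893 = 52.12° from the normal.

52.1°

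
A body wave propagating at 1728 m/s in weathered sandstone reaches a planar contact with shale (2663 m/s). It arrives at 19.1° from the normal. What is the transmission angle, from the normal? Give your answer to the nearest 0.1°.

Snell's law: sin θ₂ = (V₂/V₁)·sin θ₁ = (2663/1728)·sin 19.1° = 0.5043.
θ₂ = sin⁻¹(0.5043) = 30.28° (from vertical).

30.3°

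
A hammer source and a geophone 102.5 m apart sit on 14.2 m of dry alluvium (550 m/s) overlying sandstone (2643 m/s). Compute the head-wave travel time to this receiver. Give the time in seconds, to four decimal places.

0.0893 s

θ_c = arcsin(V₁/V₂) = arcsin(550/2643) = 12.01°, cos θ_c = 0.9781.
Intercept time tᵢ = 2h cos θ_c / V₁ = 2·14.2·0.9781/550 = 0.05051 s.
t = x/V₂ + tᵢ = 102.5/2643 + 0.05051 = 0.08929 s.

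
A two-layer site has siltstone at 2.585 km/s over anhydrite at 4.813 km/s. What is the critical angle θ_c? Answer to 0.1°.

32.5°

At critical incidence the refracted ray runs along the interface (θ₂ = 90°), so sin θ_c = V₁/V₂.
θ_c = arcsin(2.585/4.813) = arcsin 0.5371 = 32.49°.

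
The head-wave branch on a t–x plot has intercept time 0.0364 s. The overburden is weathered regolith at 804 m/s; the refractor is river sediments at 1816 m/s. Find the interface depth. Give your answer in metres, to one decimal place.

θ_c = arcsin(804/1816) = 26.28°; cos θ_c = 0.8967.
tᵢ = 2h cos θ_c/V₁ ⇒ h = tᵢ·V₁/(2 cos θ_c) = 0.0364·804/(2·0.8967) = 16.32 m.

16.3 m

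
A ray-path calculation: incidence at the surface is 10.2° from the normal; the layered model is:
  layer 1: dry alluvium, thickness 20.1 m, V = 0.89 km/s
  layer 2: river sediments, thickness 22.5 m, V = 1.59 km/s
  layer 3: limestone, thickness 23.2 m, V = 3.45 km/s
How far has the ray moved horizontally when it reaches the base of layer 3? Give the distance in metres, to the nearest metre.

33 m

Apply Snell's law at each interface; in layer i the horizontal offset is hᵢ·tan θᵢ.
Layer 1: θ = 10.20°; offset = 20.1·tan 10.20° = 3.617 m.
Layer 2: sin θ = 1.59·sin 10.2°/0.89 = 0.3164, θ = 18.44°; offset = 22.5·tan 18.44° = 7.504 m.
Layer 3: sin θ = 3.45·sin 10.2°/0.89 = 0.6865, θ = 43.35°; offset = 23.2·tan 43.35° = 21.901 m.
Summing the layer offsets gives 33.021 m.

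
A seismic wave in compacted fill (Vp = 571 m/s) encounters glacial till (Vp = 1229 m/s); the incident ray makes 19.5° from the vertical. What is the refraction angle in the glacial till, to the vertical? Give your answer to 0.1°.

Snell's law: sin θ₂ = (V₂/V₁)·sin θ₁ = (1229/571)·sin 19.5° = 0.7185.
θ₂ = sin⁻¹(0.7185) = 45.93° (from vertical).

45.9°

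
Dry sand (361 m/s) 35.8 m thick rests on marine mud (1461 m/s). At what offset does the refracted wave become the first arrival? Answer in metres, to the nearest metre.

θ_c = arcsin(361/1461) = 14.31°, so cos θ_c = 0.9690 and tᵢ = 2h cos θ_c/V₁ = 0.1922 s.
At crossover x/V₁ = x/V₂ + tᵢ ⇒ x = tᵢ/(1/V₁ − 1/V₂) = 0.19219/(2.7701e-03 − 6.8446e-04) = 92.15 m.

92 m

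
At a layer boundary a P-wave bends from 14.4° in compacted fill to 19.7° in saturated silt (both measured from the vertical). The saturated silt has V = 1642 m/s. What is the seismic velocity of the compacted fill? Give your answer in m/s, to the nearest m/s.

1211 m/s

Snell's law: sin 14.4°/V₁ = sin 19.7°/V₂.
V₁ = V₂·sin 14.4°/sin 19.7° = 1642 × 0.7377 = 1211.38 m/s.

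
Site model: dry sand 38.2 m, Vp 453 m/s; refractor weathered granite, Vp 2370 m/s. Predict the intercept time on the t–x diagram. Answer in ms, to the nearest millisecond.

166 ms

tᵢ = 2h·√(V₂²−V₁²)/(V₁V₂).
√(V₂²−V₁²) = √(2370²−453²) = 2326.3 m/s.
tᵢ = 2·38.2·2326.3/(453·2370) = 0.16554 s.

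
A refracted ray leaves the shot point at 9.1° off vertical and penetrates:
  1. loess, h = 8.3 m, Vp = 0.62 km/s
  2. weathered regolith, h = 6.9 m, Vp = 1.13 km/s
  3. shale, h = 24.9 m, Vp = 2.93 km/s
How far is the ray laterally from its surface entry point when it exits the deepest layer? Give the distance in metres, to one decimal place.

31.4 m

Apply Snell's law at each interface; in layer i the horizontal offset is hᵢ·tan θᵢ.
Layer 1: θ = 9.10°; offset = 8.3·tan 9.10° = 1.329 m.
Layer 2: sin θ = 1.13·sin 9.1°/0.62 = 0.2883, θ = 16.75°; offset = 6.9·tan 16.75° = 2.077 m.
Layer 3: sin θ = 2.93·sin 9.1°/0.62 = 0.7474, θ = 48.37°; offset = 24.9·tan 48.37° = 28.014 m.
Σ offsets = 31.420 m.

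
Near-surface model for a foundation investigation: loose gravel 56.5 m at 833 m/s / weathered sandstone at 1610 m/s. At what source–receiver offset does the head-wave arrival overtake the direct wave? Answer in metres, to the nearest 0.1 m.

200.4 m

x_cross = 2h·√((V₂+V₁)/(V₂−V₁)).
(V₂+V₁)/(V₂−V₁) = (1610+833)/(1610−833) = 3.1441; √ = 1.7732.
x_cross = 2·56.5·1.7732 = 200.37 m.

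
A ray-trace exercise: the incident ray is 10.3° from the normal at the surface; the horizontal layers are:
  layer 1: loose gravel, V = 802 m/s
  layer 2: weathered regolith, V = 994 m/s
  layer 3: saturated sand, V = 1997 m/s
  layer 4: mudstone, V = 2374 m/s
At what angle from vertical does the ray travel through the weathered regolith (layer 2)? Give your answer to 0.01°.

Ray parameter p = sin 10.3° / 802 = 2.2295e-04 s/m.
sin θ_2 = p·V_2 = 2.2295e-04 × 994 = 0.2216.
θ_2 = 12.80° from the vertical.

12.80°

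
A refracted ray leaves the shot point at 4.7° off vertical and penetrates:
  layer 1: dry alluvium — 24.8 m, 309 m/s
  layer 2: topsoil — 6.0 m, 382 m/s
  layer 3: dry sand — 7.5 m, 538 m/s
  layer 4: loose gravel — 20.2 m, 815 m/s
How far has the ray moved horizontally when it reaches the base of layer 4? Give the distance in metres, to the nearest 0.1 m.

p = sin θ₁/V₁ = sin 4.7°/309 = 2.6517e-04 s/m is conserved through the stack.
Layer 1: θ = 4.70°; offset = 24.8·tan 4.70° = 2.039 m.
Layer 2: sin θ = p·382 = 0.1013 → θ = 5.81°; offset = 6.0·tan 5.81° = 0.611 m.
Layer 3: sin θ = p·538 = 0.1427 → θ = 8.20°; offset = 7.5·tan 8.20° = 1.081 m.
Layer 4: sin θ = p·815 = 0.2161 → θ = 12.48°; offset = 20.2·tan 12.48° = 4.471 m.
Total horizontal offset = 8.202 m.

8.2 m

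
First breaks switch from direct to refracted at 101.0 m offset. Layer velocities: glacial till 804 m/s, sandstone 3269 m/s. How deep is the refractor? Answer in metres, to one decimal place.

39.3 m

h = (x_cross/2)·√((V₂−V₁)/(V₂+V₁)).
(V₂−V₁)/(V₂+V₁) = (3269−804)/(3269+804) = 0.6052; √ = 0.7779.
h = (101.0/2)·0.7779 = 39.29 m.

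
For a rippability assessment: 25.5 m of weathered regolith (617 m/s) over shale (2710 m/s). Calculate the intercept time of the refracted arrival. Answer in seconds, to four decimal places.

θ_c = arcsin(V₁/V₂) = arcsin(617/2710) = 13.16°; cos θ_c = 0.9737.
tᵢ = 2h·cos θ_c / V₁ = 2·25.5·0.9737 / 617 = 0.08049 s.

0.0805 s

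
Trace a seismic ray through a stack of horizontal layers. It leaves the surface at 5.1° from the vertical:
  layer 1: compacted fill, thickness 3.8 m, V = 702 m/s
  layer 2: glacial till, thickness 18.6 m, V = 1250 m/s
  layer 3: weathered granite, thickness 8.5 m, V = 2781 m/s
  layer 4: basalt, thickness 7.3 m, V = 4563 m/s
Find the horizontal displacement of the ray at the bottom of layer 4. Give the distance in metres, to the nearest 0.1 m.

11.7 m

p = sin θ₁/V₁ = sin 5.1°/702 = 1.2663e-04 s/m is conserved through the stack.
Layer 1: θ = 5.10°; offset = 3.8·tan 5.10° = 0.339 m.
Layer 2: sin θ = p·1250 = 0.1583 → θ = 9.11°; offset = 18.6·tan 9.11° = 2.982 m.
Layer 3: sin θ = p·2781 = 0.3522 → θ = 20.62°; offset = 8.5·tan 20.62° = 3.198 m.
Layer 4: sin θ = p·4563 = 0.5778 → θ = 35.30°; offset = 7.3·tan 35.30° = 5.168 m.
Summing the layer offsets gives 11.687 m.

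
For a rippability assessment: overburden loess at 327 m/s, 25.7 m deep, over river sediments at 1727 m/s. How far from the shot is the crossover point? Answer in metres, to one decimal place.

62.3 m

θ_c = arcsin(327/1727) = 10.91°, so cos θ_c = 0.9819 and tᵢ = 2h cos θ_c/V₁ = 0.1543 s.
At crossover x/V₁ = x/V₂ + tᵢ ⇒ x = tᵢ/(1/V₁ − 1/V₂) = 0.15434/(3.0581e-03 − 5.7904e-04) = 62.26 m.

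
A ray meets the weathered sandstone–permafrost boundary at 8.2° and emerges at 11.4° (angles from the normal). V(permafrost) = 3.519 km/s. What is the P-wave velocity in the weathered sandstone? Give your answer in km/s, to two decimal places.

2.54 km/s

sin 8.2° = 0.1426; sin 11.4° = 0.1977.
V₁ = V₂·(sin θ₁/sin θ₂) = 3.519·(0.1426/0.1977) = 2.54 km/s.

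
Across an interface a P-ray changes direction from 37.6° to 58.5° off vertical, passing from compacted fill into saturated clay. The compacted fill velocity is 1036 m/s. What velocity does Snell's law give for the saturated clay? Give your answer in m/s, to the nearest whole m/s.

sin 37.6° = 0.6101; sin 58.5° = 0.8526.
V₂ = V₁·(sin θ₂/sin θ₁) = 1036·(0.8526/0.6101) = 1447.75 m/s.

1448 m/s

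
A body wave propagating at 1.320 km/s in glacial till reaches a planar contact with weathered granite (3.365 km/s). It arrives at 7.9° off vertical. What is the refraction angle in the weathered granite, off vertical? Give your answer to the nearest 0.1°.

sin θ₁/V₁ = sin θ₂/V₂ ⇒ sin θ₂ = 3.365·sin 7.9°/1.320 = 3.365·0.1374/1.320 = 0.3504.
θ₂ = arcsin 0.3504 = 20.51° from the normal.

20.5°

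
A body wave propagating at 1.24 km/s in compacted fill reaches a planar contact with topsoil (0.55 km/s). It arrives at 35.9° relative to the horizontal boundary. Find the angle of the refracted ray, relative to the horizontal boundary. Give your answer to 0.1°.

Convert to the normal: θ₁ = 90° − 35.9° = 54.1°.
Snell's law: sin θ₂ = (V₂/V₁)·sin θ₁ = (0.55/1.24)·sin 54.1° = 0.3593.
θ₂ = sin⁻¹(0.3593) = 21.06° (from vertical).
From the interface: 90° − 21.06° = 68.94°.

68.9°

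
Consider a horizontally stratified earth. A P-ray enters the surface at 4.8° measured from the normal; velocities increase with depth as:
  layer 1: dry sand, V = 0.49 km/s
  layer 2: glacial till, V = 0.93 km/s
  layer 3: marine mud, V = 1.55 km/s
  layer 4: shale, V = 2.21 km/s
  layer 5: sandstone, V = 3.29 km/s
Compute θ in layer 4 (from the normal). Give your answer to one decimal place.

Snell's law across each interface conserves sin θ / V, so sin θ_4 = V_4·sin θ₁/V₁.
sin θ_4 = 2.21 × sin 4.8° / 0.49 = 0.3774.
θ_4 = 22.17° from the vertical.

22.2°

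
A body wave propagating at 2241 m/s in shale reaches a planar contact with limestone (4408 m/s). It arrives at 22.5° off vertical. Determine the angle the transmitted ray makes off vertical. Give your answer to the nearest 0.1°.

sin θ₁/V₁ = sin θ₂/V₂ ⇒ sin θ₂ = 4408·sin 22.5°/2241 = 4408·0.3827/2241 = 0.7527.
θ₂ = sin⁻¹(0.7527) = 48.83° (from vertical).

48.8°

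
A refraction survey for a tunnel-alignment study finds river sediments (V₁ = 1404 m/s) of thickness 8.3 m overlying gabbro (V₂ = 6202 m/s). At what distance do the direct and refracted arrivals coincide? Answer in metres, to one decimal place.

20.9 m

x_cross = 2h·√((V₂+V₁)/(V₂−V₁)).
(V₂+V₁)/(V₂−V₁) = (6202+1404)/(6202−1404) = 1.5852; √ = 1.2591.
x_cross = 2·8.3·1.2591 = 20.90 m.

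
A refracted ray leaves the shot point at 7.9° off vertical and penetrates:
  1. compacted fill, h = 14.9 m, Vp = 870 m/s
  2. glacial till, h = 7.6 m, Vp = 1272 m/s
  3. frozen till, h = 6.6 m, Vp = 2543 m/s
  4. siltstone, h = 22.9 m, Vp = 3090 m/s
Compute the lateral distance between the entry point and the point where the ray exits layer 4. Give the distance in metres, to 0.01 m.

Apply Snell's law at each interface; in layer i the horizontal offset is hᵢ·tan θᵢ.
Layer 1: θ = 7.90°; offset = 14.9·tan 7.90° = 2.0675 m.
Layer 2: sin θ = 1272·sin 7.9°/870 = 0.2010, θ = 11.59°; offset = 7.6·tan 11.59° = 1.5590 m.
Layer 3: sin θ = 2543·sin 7.9°/870 = 0.4017, θ = 23.69°; offset = 6.6·tan 23.69° = 2.8955 m.
Layer 4: sin θ = 3090·sin 7.9°/870 = 0.4882, θ = 29.22°; offset = 22.9·tan 29.22° = 12.8089 m.
Summing the layer offsets gives 19.3310 m.

19.33 m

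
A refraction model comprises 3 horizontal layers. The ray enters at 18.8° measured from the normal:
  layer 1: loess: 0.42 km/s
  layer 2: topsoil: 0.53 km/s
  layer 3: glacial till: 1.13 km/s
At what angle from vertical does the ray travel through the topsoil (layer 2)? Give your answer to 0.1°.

Ray parameter p = sin 18.8° / 0.42 = 7.6730e-01 s/km.
sin θ_2 = p·V_2 = 7.6730e-01 × 0.53 = 0.4067.
θ_2 = 24.00° from the vertical.

24.0°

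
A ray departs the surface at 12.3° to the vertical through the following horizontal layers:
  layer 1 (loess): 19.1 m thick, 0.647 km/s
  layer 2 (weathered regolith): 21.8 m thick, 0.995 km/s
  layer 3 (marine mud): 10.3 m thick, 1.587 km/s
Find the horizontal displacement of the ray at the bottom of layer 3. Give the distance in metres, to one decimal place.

Apply Snell's law at each interface; in layer i the horizontal offset is hᵢ·tan θᵢ.
Layer 1: θ = 12.30°; offset = 19.1·tan 12.30° = 4.164 m.
Layer 2: sin θ = 0.995·sin 12.3°/0.647 = 0.3276, θ = 19.12°; offset = 21.8·tan 19.12° = 7.559 m.
Layer 3: sin θ = 1.587·sin 12.3°/0.647 = 0.5225, θ = 31.50°; offset = 10.3·tan 31.50° = 6.312 m.
Total horizontal offset = 18.036 m.

18.0 m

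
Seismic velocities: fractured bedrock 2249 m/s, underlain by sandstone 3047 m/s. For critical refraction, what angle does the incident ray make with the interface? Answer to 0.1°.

42.4°

At critical incidence the refracted ray runs along the interface (θ₂ = 90°), so sin θ_c = V₁/V₂.
θ_c = arcsin(2249/3047) = arcsin 0.7381 = 47.57°.
Measured from the interface: 90° − 47.57° = 42.43°.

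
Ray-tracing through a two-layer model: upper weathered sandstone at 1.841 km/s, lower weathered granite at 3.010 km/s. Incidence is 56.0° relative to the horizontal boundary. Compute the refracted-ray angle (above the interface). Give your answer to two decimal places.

Convert to the normal: θ₁ = 90° − 56.0° = 34.0°.
Snell's law: sin θ₂ = (V₂/V₁)·sin θ₁ = (3.010/1.841)·sin 34.0° = 0.9143.
θ₂ = sin⁻¹(0.9143) = 66.10° (from vertical).
From the interface: 90° − 66.10° = 23.90°.

23.90°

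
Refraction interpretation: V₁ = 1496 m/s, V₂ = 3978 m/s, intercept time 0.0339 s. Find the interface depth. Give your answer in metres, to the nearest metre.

27 m

h = tᵢ·V₁·V₂ / (2·√(V₂²−V₁²)).
√(V₂²−V₁²) = √(3978² − 1496²) = 3686.0 m/s.
h = 0.0339 s × 1496 × 3978 / (2 × 3686.0) = 27.37 m.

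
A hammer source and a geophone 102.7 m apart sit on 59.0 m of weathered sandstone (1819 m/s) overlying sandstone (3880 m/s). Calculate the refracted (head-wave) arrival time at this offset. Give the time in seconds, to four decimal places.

0.0838 s

t = x/V₂ + 2h·√(V₂²−V₁²)/(V₁V₂).
√(V₂²−V₁²) = √(3880²−1819²) = 3427.2 m/s; delay term = 2·59.0·3427.2/(1819·3880) = 0.05730 s.
t = 102.7/3880 + 0.05730 = 0.08377 s.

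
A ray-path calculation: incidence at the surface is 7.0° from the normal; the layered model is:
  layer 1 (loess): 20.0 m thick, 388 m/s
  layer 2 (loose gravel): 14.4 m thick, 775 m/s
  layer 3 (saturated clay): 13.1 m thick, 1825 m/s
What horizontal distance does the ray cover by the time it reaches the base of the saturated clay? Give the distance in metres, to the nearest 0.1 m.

15.2 m

Apply Snell's law at each interface; in layer i the horizontal offset is hᵢ·tan θᵢ.
Layer 1: θ = 7.00°; offset = 20.0·tan 7.00° = 2.456 m.
Layer 2: sin θ = 775·sin 7.0°/388 = 0.2434, θ = 14.09°; offset = 14.4·tan 14.09° = 3.614 m.
Layer 3: sin θ = 1825·sin 7.0°/388 = 0.5732, θ = 34.98°; offset = 13.1·tan 34.98° = 9.164 m.
Total horizontal offset = 15.234 m.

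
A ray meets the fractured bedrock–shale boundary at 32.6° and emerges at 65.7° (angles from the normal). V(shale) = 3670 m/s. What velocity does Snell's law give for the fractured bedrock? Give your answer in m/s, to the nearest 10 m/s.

sin 32.6° = 0.5388; sin 65.7° = 0.9114.
V₁ = V₂·(sin θ₁/sin θ₂) = 3670·(0.5388/0.9114) = 2169.50 m/s.

2170 m/s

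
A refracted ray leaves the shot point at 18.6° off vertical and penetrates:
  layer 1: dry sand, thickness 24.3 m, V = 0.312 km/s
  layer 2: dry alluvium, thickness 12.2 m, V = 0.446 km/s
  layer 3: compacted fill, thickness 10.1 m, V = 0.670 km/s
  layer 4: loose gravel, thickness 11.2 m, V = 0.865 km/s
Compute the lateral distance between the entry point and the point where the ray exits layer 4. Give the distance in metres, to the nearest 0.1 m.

p = sin θ₁/V₁ = sin 18.6°/0.312 = 1.0223e+00 s/km is conserved through the stack.
Layer 1: θ = 18.60°; offset = 24.3·tan 18.60° = 8.178 m.
Layer 2: sin θ = p·0.446 = 0.4559 → θ = 27.13°; offset = 12.2·tan 27.13° = 6.250 m.
Layer 3: sin θ = p·0.670 = 0.6849 → θ = 43.23°; offset = 10.1·tan 43.23° = 9.495 m.
Layer 4: sin θ = p·0.865 = 0.8843 → θ = 62.16°; offset = 11.2·tan 62.16° = 21.211 m.
Total horizontal offset = 45.134 m.

45.1 m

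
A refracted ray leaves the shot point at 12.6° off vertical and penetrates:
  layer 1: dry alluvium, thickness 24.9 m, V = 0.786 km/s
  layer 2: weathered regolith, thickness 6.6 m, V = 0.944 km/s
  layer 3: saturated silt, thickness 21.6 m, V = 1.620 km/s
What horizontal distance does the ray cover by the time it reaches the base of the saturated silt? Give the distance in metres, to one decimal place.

Ray parameter p = sin 12.6° / 0.786 km/s = 2.7754e-01 s/km.
Layer 1: θ = 12.60°; offset = 24.9·tan 12.60° = 5.566 m.
Layer 2: sin θ = p·0.944 = 0.2620 → θ = 15.19°; offset = 6.6·tan 15.19° = 1.792 m.
Layer 3: sin θ = p·1.620 = 0.4496 → θ = 26.72°; offset = 21.6·tan 26.72° = 10.872 m.
Summing the layer offsets gives 18.230 m.

18.2 m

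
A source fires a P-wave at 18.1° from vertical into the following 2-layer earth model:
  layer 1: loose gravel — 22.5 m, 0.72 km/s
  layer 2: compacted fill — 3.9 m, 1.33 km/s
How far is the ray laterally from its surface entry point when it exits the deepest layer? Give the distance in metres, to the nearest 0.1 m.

10.1 m

Ray parameter p = sin 18.1° / 0.72 km/s = 4.3150e-01 s/km.
Layer 1: θ = 18.10°; offset = 22.5·tan 18.10° = 7.354 m.
Layer 2: sin θ = p·1.33 = 0.5739 → θ = 35.02°; offset = 3.9·tan 35.02° = 2.733 m.
Total horizontal offset = 10.087 m.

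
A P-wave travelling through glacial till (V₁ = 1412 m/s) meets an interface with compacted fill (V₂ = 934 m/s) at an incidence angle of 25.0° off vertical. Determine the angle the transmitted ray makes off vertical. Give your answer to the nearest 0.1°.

Snell's law: sin θ₂ = (V₂/V₁)·sin θ₁ = (934/1412)·sin 25.0° = 0.2796.
θ₂ = sin⁻¹(0.2796) = 16.23° (from vertical).

16.2°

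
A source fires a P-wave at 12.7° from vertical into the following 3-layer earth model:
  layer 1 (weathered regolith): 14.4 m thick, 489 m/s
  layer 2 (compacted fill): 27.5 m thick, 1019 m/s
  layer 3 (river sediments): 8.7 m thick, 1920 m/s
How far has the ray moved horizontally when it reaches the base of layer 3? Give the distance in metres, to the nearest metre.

32 m

Ray parameter p = sin 12.7° / 489 m/s = 4.4958e-04 s/m.
Layer 1: θ = 12.70°; offset = 14.4·tan 12.70° = 3.245 m.
Layer 2: sin θ = p·1019 = 0.4581 → θ = 27.27°; offset = 27.5·tan 27.27° = 14.173 m.
Layer 3: sin θ = p·1920 = 0.8632 → θ = 59.68°; offset = 8.7·tan 59.68° = 14.875 m.
Total horizontal offset = 32.293 m.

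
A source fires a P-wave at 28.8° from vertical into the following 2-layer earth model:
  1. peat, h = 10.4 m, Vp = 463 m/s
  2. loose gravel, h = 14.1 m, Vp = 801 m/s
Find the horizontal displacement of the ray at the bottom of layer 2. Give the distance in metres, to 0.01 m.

26.98 m

p = sin θ₁/V₁ = sin 28.8°/463 = 1.0405e-03 s/m is conserved through the stack.
Layer 1: θ = 28.80°; offset = 10.4·tan 28.80° = 5.7174 m.
Layer 2: sin θ = p·801 = 0.8334 → θ = 56.45°; offset = 14.1·tan 56.45° = 21.2658 m.
Total horizontal offset = 26.9833 m.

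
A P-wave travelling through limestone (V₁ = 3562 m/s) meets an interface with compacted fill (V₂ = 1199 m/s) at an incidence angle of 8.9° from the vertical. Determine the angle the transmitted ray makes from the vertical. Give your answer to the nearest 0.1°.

sin θ₁/V₁ = sin θ₂/V₂ ⇒ sin θ₂ = 1199·sin 8.9°/3562 = 1199·0.1547/3562 = 0.0521.
θ₂ = arcsin 0.0521 = 2.99° from the normal.

3.0°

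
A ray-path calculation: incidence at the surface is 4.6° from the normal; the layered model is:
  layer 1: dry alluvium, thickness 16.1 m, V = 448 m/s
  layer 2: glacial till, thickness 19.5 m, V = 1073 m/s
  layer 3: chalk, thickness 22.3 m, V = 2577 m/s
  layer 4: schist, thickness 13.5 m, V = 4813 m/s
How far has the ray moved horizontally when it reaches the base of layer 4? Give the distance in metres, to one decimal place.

39.6 m

Apply Snell's law at each interface; in layer i the horizontal offset is hᵢ·tan θᵢ.
Layer 1: θ = 4.60°; offset = 16.1·tan 4.60° = 1.295 m.
Layer 2: sin θ = 1073·sin 4.6°/448 = 0.1921, θ = 11.07°; offset = 19.5·tan 11.07° = 3.817 m.
Layer 3: sin θ = 2577·sin 4.6°/448 = 0.4613, θ = 27.47°; offset = 22.3·tan 27.47° = 11.595 m.
Layer 4: sin θ = 4813·sin 4.6°/448 = 0.8616, θ = 59.50°; offset = 13.5·tan 59.50° = 22.916 m.
Σ offsets = 39.623 m.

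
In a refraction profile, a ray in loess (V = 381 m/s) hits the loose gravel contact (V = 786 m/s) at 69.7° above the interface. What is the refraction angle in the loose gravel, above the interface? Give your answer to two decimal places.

Convert to the normal: θ₁ = 90° − 69.7° = 20.3°.
Snell's law: sin θ₂ = (V₂/V₁)·sin θ₁ = (786/381)·sin 20.3° = 0.7157.
θ₂ = arcsin 0.7157 = 45.70° from the normal.
From the interface: 90° − 45.70° = 44.30°.

44.30°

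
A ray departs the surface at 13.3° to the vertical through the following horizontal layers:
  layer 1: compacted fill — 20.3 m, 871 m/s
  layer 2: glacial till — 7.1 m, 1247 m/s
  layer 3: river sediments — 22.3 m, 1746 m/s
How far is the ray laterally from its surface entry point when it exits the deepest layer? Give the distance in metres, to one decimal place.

18.9 m

Apply Snell's law at each interface; in layer i the horizontal offset is hᵢ·tan θᵢ.
Layer 1: θ = 13.30°; offset = 20.3·tan 13.30° = 4.799 m.
Layer 2: sin θ = 1247·sin 13.3°/871 = 0.3294, θ = 19.23°; offset = 7.1·tan 19.23° = 2.477 m.
Layer 3: sin θ = 1746·sin 13.3°/871 = 0.4612, θ = 27.46°; offset = 22.3·tan 27.46° = 11.590 m.
Total horizontal offset = 18.865 m.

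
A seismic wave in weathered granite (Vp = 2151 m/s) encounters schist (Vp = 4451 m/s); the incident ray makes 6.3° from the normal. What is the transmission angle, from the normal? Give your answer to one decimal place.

13.1°

sin θ₁/V₁ = sin θ₂/V₂ ⇒ sin θ₂ = 4451·sin 6.3°/2151 = 4451·0.1097/2151 = 0.2271.
θ₂ = arcsin 0.2271 = 13.12° from the normal.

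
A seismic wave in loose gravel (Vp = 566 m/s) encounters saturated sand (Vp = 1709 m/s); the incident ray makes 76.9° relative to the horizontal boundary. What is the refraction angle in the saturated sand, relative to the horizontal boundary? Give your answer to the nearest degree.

47°

Convert to the normal: θ₁ = 90° − 76.9° = 13.1°.
sin θ₁/V₁ = sin θ₂/V₂ ⇒ sin θ₂ = 1709·sin 13.1°/566 = 1709·0.2267/566 = 0.6844.
θ₂ = arcsin 0.6844 = 43.19° from the normal.
From the interface: 90° − 43.19° = 46.81°.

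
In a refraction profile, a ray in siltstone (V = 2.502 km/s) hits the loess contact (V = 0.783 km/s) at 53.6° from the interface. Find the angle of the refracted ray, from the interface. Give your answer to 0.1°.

79.3°

Convert to the normal: θ₁ = 90° − 53.6° = 36.4°.
Snell's law: sin θ₂ = (V₂/V₁)·sin θ₁ = (0.783/2.502)·sin 36.4° = 0.1857.
θ₂ = arcsin 0.1857 = 10.70° from the normal.
From the interface: 90° − 10.70° = 79.30°.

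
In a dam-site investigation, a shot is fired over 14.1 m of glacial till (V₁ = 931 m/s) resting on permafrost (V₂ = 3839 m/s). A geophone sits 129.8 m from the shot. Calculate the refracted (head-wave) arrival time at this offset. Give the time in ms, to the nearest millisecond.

θ_c = arcsin(V₁/V₂) = arcsin(931/3839) = 14.03°, cos θ_c = 0.9701.
Intercept time tᵢ = 2h cos θ_c / V₁ = 2·14.1·0.9701/931 = 0.02939 s.
t = x/V₂ + tᵢ = 129.8/3839 + 0.02939 = 0.06320 s.

63 ms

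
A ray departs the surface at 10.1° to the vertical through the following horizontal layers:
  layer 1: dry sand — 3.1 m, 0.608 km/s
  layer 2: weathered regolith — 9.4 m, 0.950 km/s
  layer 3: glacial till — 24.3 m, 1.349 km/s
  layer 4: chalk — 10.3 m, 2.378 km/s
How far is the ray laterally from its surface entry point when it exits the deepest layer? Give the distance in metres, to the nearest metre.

p = sin θ₁/V₁ = sin 10.1°/0.608 = 2.8843e-01 s/km is conserved through the stack.
Layer 1: θ = 10.10°; offset = 3.1·tan 10.10° = 0.552 m.
Layer 2: sin θ = p·0.950 = 0.2740 → θ = 15.90°; offset = 9.4·tan 15.90° = 2.678 m.
Layer 3: sin θ = p·1.349 = 0.3891 → θ = 22.90°; offset = 24.3·tan 22.90° = 10.264 m.
Layer 4: sin θ = p·2.378 = 0.6859 → θ = 43.31°; offset = 10.3·tan 43.31° = 9.708 m.
Total horizontal offset = 23.202 m.

23 m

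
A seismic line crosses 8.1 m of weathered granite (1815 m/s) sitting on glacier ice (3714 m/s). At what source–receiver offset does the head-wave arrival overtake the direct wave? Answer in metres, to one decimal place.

27.6 m

x_cross = 2h·√((V₂+V₁)/(V₂−V₁)).
(V₂+V₁)/(V₂−V₁) = (3714+1815)/(3714−1815) = 2.9115; √ = 1.7063.
x_cross = 2·8.1·1.7063 = 27.64 m.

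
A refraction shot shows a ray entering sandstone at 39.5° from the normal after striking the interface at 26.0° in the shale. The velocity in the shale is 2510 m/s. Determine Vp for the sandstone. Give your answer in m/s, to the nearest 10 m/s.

sin 26.0° = 0.4384; sin 39.5° = 0.6361.
V₂ = V₁·(sin θ₂/sin θ₁) = 2510·(0.6361/0.4384) = 3642.02 m/s.

3640 m/s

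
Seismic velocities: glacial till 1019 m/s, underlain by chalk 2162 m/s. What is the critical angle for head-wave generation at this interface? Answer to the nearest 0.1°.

Critical incidence: sin θ_c = V₁/V₂ = 1019/2162 = 0.4713.
θ_c = arcsin 0.4713 = 28.12°.

28.1°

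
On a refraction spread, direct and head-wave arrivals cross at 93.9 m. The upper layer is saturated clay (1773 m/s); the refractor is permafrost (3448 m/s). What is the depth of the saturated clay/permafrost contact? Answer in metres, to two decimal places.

26.59 m

h = (x_cross/2)·√((V₂−V₁)/(V₂+V₁)).
(V₂−V₁)/(V₂+V₁) = (3448−1773)/(3448+1773) = 0.3208; √ = 0.5664.
h = (93.9/2)·0.5664 = 26.59 m.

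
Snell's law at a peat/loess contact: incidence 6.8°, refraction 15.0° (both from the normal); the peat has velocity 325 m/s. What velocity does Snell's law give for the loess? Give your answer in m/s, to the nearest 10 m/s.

Snell's law: sin 6.8°/V₁ = sin 15.0°/V₂.
V₂ = V₁·sin 15.0°/sin 6.8° = 325 × 2.1859 = 710.42 m/s.

710 m/s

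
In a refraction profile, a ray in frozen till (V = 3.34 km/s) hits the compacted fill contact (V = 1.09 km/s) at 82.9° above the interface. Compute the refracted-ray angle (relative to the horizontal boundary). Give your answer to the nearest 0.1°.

Convert to the normal: θ₁ = 90° − 82.9° = 7.1°.
sin θ₁/V₁ = sin θ₂/V₂ ⇒ sin θ₂ = 1.09·sin 7.1°/3.34 = 1.09·0.1236/3.34 = 0.0403.
θ₂ = sin⁻¹(0.0403) = 2.31° (from vertical).
From the interface: 90° − 2.31° = 87.69°.

87.7°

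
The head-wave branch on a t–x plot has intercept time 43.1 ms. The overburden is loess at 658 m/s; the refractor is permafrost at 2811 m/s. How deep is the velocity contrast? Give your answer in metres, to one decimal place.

θ_c = arcsin(658/2811) = 13.54°; cos θ_c = 0.9722.
tᵢ = 2h cos θ_c/V₁ ⇒ h = tᵢ·V₁/(2 cos θ_c) = 0.0431·658/(2·0.9722) = 14.59 m.

14.6 m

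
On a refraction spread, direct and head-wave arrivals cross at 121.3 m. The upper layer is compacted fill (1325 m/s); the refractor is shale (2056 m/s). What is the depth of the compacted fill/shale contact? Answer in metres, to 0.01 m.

x_cross = 2h·√((V₂+V₁)/(V₂−V₁)) → h = x_cross / (2·√((V₂+V₁)/(V₂−V₁))).
√((V₂+V₁)/(V₂−V₁)) = √((2056+1325)/(2056−1325)) = 2.1506.
h = 121.3 / (2·2.1506) = 28.20 m.

28.20 m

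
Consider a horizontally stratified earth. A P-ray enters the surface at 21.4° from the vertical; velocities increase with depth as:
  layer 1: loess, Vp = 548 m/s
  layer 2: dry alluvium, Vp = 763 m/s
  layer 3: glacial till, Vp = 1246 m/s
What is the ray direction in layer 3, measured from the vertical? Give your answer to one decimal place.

Snell's law across each interface conserves sin θ / V, so sin θ_3 = V_3·sin θ₁/V₁.
sin θ_3 = 1246 × sin 21.4° / 548 = 0.8296.
θ_3 = arcsin 0.8296 = 56.06°.

56.1°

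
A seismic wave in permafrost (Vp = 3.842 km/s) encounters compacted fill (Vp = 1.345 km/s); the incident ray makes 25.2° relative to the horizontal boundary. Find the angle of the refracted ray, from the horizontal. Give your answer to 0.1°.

Convert to the normal: θ₁ = 90° − 25.2° = 64.8°.
Snell's law: sin θ₂ = (V₂/V₁)·sin θ₁ = (1.345/3.842)·sin 64.8° = 0.3168.
θ₂ = sin⁻¹(0.3168) = 18.47° (from vertical).
From the interface: 90° − 18.47° = 71.53°.

71.5°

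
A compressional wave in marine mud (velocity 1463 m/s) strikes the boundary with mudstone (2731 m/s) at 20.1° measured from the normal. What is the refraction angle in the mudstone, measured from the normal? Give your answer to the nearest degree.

40°

sin θ₁/V₁ = sin θ₂/V₂ ⇒ sin θ₂ = 2731·sin 20.1°/1463 = 2731·0.3437/1463 = 0.6415.
θ₂ = arcsin 0.6415 = 39.90° from the normal.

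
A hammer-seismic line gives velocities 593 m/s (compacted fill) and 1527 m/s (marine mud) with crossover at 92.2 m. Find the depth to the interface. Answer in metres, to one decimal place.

h = (x_cross/2)·√((V₂−V₁)/(V₂+V₁)).
(V₂−V₁)/(V₂+V₁) = (1527−593)/(1527+593) = 0.4406; √ = 0.6638.
h = (92.2/2)·0.6638 = 30.60 m.

30.6 m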